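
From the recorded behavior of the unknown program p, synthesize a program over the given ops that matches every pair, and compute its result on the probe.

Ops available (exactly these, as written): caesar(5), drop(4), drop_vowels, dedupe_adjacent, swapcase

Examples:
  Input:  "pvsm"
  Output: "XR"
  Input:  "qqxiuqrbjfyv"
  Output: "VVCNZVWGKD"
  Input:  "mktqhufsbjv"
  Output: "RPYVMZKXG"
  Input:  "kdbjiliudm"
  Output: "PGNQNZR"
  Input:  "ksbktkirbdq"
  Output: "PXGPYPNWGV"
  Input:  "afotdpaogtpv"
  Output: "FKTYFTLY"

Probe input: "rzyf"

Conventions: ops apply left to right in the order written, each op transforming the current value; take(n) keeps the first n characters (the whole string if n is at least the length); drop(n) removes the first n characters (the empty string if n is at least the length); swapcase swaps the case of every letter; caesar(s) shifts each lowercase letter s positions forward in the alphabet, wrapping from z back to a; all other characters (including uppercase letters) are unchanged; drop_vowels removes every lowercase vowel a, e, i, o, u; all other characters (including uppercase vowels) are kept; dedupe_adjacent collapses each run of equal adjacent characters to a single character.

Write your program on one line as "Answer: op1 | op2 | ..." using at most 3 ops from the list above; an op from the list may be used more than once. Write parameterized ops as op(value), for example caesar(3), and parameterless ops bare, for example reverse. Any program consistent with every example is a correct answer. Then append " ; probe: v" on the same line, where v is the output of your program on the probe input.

caesar(5) | drop_vowels | swapcase ; probe: "WDK"

Check, running the answer program on each example:
  "pvsm" -> "uaxr" -> "xr" -> "XR"
  "qqxiuqrbjfyv" -> "vvcnzvwgokda" -> "vvcnzvwgkd" -> "VVCNZVWGKD"
  "mktqhufsbjv" -> "rpyvmzkxgoa" -> "rpyvmzkxg" -> "RPYVMZKXG"
  "kdbjiliudm" -> "pigonqnzir" -> "pgnqnzr" -> "PGNQNZR"
  "ksbktkirbdq" -> "pxgpypnwgiv" -> "pxgpypnwgv" -> "PXGPYPNWGV"
  "afotdpaogtpv" -> "fktyiuftlyua" -> "fktyftly" -> "FKTYFTLY"
  probe: "rzyf" -> "wedk" -> "wdk" -> "WDK"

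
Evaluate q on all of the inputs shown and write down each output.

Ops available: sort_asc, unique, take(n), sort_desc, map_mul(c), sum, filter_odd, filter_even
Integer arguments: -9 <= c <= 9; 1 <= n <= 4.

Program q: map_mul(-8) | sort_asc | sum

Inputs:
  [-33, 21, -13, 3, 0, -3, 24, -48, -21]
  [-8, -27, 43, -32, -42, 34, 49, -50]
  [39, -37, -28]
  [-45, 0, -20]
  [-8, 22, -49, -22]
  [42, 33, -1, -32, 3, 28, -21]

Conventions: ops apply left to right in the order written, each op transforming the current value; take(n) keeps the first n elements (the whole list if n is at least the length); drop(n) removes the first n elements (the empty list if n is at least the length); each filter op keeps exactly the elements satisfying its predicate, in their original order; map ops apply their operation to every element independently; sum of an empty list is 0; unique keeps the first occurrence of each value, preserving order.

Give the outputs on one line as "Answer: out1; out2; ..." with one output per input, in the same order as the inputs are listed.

560; 264; 208; 520; 456; -416

Execution, op by op:
  [-33, 21, -13, 3, 0, -3, 24, -48, -21] -> [264, -168, 104, -24, 0, 24, -192, 384, 168] -> [-192, -168, -24, 0, 24, 104, 168, 264, 384] -> 560
  [-8, -27, 43, -32, -42, 34, 49, -50] -> [64, 216, -344, 256, 336, -272, -392, 400] -> [-392, -344, -272, 64, 216, 256, 336, 400] -> 264
  [39, -37, -28] -> [-312, 296, 224] -> [-312, 224, 296] -> 208
  [-45, 0, -20] -> [360, 0, 160] -> [0, 160, 360] -> 520
  [-8, 22, -49, -22] -> [64, -176, 392, 176] -> [-176, 64, 176, 392] -> 456
  [42, 33, -1, -32, 3, 28, -21] -> [-336, -264, 8, 256, -24, -224, 168] -> [-336, -264, -224, -24, 8, 168, 256] -> -416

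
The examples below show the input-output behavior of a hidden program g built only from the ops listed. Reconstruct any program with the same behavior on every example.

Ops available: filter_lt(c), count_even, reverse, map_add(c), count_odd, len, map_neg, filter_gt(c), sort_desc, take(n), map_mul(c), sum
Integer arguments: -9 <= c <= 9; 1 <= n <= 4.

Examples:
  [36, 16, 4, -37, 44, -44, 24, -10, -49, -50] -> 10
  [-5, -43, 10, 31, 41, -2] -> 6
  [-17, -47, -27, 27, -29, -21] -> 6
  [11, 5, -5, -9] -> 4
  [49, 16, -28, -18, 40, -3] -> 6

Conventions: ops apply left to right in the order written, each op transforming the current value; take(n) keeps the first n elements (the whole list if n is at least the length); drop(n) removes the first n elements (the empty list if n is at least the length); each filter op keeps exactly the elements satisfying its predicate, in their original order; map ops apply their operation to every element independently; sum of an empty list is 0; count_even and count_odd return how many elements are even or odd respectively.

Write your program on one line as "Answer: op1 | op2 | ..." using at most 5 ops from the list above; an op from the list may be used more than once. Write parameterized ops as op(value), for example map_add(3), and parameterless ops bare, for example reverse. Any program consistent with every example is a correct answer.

reverse | map_mul(-4) | reverse | count_even

Check, running the answer program on each example:
  [36, 16, 4, -37, 44, -44, 24, -10, -49, -50] -> [-50, -49, -10, 24, -44, 44, -37, 4, 16, 36] -> [200, 196, 40, -96, 176, -176, 148, -16, -64, -144] -> [-144, -64, -16, 148, -176, 176, -96, 40, 196, 200] -> 10
  [-5, -43, 10, 31, 41, -2] -> [-2, 41, 31, 10, -43, -5] -> [8, -164, -124, -40, 172, 20] -> [20, 172, -40, -124, -164, 8] -> 6
  [-17, -47, -27, 27, -29, -21] -> [-21, -29, 27, -27, -47, -17] -> [84, 116, -108, 108, 188, 68] -> [68, 188, 108, -108, 116, 84] -> 6
  [11, 5, -5, -9] -> [-9, -5, 5, 11] -> [36, 20, -20, -44] -> [-44, -20, 20, 36] -> 4
  [49, 16, -28, -18, 40, -3] -> [-3, 40, -18, -28, 16, 49] -> [12, -160, 72, 112, -64, -196] -> [-196, -64, 112, 72, -160, 12] -> 6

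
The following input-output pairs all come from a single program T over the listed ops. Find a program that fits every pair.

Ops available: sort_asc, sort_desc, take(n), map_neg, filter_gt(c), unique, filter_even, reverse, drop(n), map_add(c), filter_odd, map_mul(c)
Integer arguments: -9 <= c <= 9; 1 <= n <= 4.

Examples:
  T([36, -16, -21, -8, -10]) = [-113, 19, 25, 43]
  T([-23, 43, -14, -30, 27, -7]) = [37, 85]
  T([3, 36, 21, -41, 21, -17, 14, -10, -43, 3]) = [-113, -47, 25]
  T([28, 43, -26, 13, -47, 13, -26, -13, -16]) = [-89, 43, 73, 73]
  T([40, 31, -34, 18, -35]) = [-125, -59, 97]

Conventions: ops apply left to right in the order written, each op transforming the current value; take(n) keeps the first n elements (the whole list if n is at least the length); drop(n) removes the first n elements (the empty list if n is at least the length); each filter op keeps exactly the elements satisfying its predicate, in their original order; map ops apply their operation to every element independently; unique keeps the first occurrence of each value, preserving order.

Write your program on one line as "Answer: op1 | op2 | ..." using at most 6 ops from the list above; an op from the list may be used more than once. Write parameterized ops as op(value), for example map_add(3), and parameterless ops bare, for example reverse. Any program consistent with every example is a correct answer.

reverse | map_mul(-3) | sort_asc | filter_even | map_add(-5)

Check, running the answer program on each example:
  [36, -16, -21, -8, -10] -> [-10, -8, -21, -16, 36] -> [30, 24, 63, 48, -108] -> [-108, 24, 30, 48, 63] -> [-108, 24, 30, 48] -> [-113, 19, 25, 43]
  [-23, 43, -14, -30, 27, -7] -> [-7, 27, -30, -14, 43, -23] -> [21, -81, 90, 42, -129, 69] -> [-129, -81, 21, 42, 69, 90] -> [42, 90] -> [37, 85]
  [3, 36, 21, -41, 21, -17, 14, -10, -43, 3] -> [3, -43, -10, 14, -17, 21, -41, 21, 36, 3] -> [-9, 129, 30, -42, 51, -63, 123, -63, -108, -9] -> [-108, -63, -63, -42, -9, -9, 30, 51, 123, 129] -> [-108, -42, 30] -> [-113, -47, 25]
  [28, 43, -26, 13, -47, 13, -26, -13, -16] -> [-16, -13, -26, 13, -47, 13, -26, 43, 28] -> [48, 39, 78, -39, 141, -39, 78, -129, -84] -> [-129, -84, -39, -39, 39, 48, 78, 78, 141] -> [-84, 48, 78, 78] -> [-89, 43, 73, 73]
  [40, 31, -34, 18, -35] -> [-35, 18, -34, 31, 40] -> [105, -54, 102, -93, -120] -> [-120, -93, -54, 102, 105] -> [-120, -54, 102] -> [-125, -59, 97]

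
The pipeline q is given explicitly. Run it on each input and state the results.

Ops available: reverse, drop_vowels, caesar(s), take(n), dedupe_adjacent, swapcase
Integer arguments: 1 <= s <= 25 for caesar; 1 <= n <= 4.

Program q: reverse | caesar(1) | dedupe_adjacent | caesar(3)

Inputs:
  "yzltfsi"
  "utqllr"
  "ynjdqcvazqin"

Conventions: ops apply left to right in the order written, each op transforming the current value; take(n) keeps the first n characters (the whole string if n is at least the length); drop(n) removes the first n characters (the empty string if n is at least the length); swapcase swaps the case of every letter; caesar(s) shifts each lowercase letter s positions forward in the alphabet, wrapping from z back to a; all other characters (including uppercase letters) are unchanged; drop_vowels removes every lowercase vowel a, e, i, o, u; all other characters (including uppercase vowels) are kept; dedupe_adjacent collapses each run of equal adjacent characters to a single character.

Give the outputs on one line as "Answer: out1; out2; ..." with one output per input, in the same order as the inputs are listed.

"mwjxpdc"; "vpuxy"; "rmudezguhnrc"

Execution, op by op:
  "yzltfsi" -> "isftlzy" -> "jtgumaz" -> "jtgumaz" -> "mwjxpdc"
  "utqllr" -> "rllqtu" -> "smmruv" -> "smruv" -> "vpuxy"
  "ynjdqcvazqin" -> "niqzavcqdjny" -> "ojrabwdrekoz" -> "ojrabwdrekoz" -> "rmudezguhnrc"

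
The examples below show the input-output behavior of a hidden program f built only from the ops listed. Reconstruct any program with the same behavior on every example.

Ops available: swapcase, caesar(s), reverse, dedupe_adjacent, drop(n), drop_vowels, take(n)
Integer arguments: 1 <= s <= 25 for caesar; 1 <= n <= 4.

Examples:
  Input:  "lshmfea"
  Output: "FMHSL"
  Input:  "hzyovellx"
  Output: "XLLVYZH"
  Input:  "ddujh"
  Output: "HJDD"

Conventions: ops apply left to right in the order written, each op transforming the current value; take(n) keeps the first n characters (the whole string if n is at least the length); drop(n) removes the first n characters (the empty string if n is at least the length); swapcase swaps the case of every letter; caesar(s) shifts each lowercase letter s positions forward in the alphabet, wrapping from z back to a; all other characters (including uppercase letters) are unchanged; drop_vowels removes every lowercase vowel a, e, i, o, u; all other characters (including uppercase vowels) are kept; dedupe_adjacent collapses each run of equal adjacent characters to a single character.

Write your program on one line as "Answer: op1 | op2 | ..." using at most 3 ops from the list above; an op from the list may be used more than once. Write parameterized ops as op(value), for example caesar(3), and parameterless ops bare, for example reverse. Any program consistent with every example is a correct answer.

drop_vowels | reverse | swapcase

Check, running the answer program on each example:
  "lshmfea" -> "lshmf" -> "fmhsl" -> "FMHSL"
  "hzyovellx" -> "hzyvllx" -> "xllvyzh" -> "XLLVYZH"
  "ddujh" -> "ddjh" -> "hjdd" -> "HJDD"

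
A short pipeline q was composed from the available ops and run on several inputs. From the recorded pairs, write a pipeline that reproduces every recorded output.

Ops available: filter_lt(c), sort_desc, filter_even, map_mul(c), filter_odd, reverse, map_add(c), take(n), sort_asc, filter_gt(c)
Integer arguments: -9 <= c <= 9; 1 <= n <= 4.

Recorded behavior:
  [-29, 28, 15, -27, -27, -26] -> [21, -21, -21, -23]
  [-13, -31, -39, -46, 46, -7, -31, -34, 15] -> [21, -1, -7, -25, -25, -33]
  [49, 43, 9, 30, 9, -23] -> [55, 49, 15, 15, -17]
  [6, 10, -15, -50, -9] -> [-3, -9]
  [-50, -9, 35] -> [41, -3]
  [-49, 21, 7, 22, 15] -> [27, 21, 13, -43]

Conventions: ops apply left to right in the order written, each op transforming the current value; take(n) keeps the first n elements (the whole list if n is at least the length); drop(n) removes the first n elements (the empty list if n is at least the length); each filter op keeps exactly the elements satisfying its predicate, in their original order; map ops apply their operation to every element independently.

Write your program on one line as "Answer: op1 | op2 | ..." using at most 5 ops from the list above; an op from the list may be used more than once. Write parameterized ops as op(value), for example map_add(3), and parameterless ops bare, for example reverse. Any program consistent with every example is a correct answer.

sort_desc | sort_asc | map_add(6) | reverse | filter_odd

Check, running the answer program on each example:
  [-29, 28, 15, -27, -27, -26] -> [28, 15, -26, -27, -27, -29] -> [-29, -27, -27, -26, 15, 28] -> [-23, -21, -21, -20, 21, 34] -> [34, 21, -20, -21, -21, -23] -> [21, -21, -21, -23]
  [-13, -31, -39, -46, 46, -7, -31, -34, 15] -> [46, 15, -7, -13, -31, -31, -34, -39, -46] -> [-46, -39, -34, -31, -31, -13, -7, 15, 46] -> [-40, -33, -28, -25, -25, -7, -1, 21, 52] -> [52, 21, -1, -7, -25, -25, -28, -33, -40] -> [21, -1, -7, -25, -25, -33]
  [49, 43, 9, 30, 9, -23] -> [49, 43, 30, 9, 9, -23] -> [-23, 9, 9, 30, 43, 49] -> [-17, 15, 15, 36, 49, 55] -> [55, 49, 36, 15, 15, -17] -> [55, 49, 15, 15, -17]
  [6, 10, -15, -50, -9] -> [10, 6, -9, -15, -50] -> [-50, -15, -9, 6, 10] -> [-44, -9, -3, 12, 16] -> [16, 12, -3, -9, -44] -> [-3, -9]
  [-50, -9, 35] -> [35, -9, -50] -> [-50, -9, 35] -> [-44, -3, 41] -> [41, -3, -44] -> [41, -3]
  [-49, 21, 7, 22, 15] -> [22, 21, 15, 7, -49] -> [-49, 7, 15, 21, 22] -> [-43, 13, 21, 27, 28] -> [28, 27, 21, 13, -43] -> [27, 21, 13, -43]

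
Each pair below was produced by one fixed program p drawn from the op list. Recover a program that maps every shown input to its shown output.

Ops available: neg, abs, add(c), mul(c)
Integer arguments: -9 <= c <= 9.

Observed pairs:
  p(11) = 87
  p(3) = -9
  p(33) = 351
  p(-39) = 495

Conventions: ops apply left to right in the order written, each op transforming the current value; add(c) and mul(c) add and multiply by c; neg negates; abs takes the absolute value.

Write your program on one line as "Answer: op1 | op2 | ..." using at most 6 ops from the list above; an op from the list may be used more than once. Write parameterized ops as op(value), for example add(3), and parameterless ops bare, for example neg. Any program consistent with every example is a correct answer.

mul(3) | add(-9) | abs | mul(4) | add(-9)

Check, running the answer program on each example:
  11 -> 33 -> 24 -> 24 -> 96 -> 87
  3 -> 9 -> 0 -> 0 -> 0 -> -9
  33 -> 99 -> 90 -> 90 -> 360 -> 351
  -39 -> -117 -> -126 -> 126 -> 504 -> 495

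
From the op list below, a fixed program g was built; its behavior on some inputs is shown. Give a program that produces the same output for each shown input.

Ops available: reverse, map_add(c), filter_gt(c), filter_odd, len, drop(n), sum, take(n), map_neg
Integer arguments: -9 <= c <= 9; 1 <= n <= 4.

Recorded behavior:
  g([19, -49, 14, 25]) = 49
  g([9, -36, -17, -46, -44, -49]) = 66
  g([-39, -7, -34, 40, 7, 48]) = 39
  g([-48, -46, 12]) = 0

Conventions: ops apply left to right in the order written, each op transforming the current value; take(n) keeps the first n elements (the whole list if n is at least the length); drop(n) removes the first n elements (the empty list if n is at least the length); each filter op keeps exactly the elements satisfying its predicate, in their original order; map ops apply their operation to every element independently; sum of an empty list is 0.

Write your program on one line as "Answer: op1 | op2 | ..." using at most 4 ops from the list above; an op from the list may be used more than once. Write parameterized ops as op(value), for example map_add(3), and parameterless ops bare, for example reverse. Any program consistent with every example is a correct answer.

map_neg | filter_gt(-9) | filter_odd | sum

Check, running the answer program on each example:
  [19, -49, 14, 25] -> [-19, 49, -14, -25] -> [49] -> [49] -> 49
  [9, -36, -17, -46, -44, -49] -> [-9, 36, 17, 46, 44, 49] -> [36, 17, 46, 44, 49] -> [17, 49] -> 66
  [-39, -7, -34, 40, 7, 48] -> [39, 7, 34, -40, -7, -48] -> [39, 7, 34, -7] -> [39, 7, -7] -> 39
  [-48, -46, 12] -> [48, 46, -12] -> [48, 46] -> [] -> 0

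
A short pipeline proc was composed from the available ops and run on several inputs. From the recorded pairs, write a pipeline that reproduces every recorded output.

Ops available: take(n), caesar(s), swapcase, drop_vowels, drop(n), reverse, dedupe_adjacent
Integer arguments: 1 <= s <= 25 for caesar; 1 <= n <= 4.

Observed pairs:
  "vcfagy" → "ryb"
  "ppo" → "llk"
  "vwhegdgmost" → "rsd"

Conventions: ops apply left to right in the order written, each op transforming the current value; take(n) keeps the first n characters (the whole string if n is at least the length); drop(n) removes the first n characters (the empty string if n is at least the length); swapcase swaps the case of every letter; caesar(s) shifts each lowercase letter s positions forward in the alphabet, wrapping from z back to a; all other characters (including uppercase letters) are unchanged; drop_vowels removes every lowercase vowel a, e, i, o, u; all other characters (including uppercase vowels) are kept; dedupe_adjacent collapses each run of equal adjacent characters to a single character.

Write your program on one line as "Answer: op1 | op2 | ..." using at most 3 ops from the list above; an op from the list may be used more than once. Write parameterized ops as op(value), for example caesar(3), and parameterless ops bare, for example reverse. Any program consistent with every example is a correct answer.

take(3) | caesar(22)

Check, running the answer program on each example:
  "vcfagy" -> "vcf" -> "ryb"
  "ppo" -> "ppo" -> "llk"
  "vwhegdgmost" -> "vwh" -> "rsd"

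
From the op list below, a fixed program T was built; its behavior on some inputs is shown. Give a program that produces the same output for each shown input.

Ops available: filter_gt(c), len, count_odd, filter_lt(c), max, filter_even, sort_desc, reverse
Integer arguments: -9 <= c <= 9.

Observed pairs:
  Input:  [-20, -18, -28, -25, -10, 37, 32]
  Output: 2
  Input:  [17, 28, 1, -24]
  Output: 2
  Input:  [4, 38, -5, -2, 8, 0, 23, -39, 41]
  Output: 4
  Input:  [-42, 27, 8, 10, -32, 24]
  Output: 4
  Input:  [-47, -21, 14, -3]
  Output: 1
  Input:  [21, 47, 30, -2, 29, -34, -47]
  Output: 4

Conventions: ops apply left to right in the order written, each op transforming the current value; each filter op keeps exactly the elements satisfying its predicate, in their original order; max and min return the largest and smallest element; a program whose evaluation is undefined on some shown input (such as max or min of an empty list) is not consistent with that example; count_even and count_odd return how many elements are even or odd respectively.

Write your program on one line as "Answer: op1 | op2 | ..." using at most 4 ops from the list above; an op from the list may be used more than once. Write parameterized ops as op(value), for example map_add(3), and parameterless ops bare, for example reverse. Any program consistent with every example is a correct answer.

filter_gt(7) | sort_desc | reverse | len

Check, running the answer program on each example:
  [-20, -18, -28, -25, -10, 37, 32] -> [37, 32] -> [37, 32] -> [32, 37] -> 2
  [17, 28, 1, -24] -> [17, 28] -> [28, 17] -> [17, 28] -> 2
  [4, 38, -5, -2, 8, 0, 23, -39, 41] -> [38, 8, 23, 41] -> [41, 38, 23, 8] -> [8, 23, 38, 41] -> 4
  [-42, 27, 8, 10, -32, 24] -> [27, 8, 10, 24] -> [27, 24, 10, 8] -> [8, 10, 24, 27] -> 4
  [-47, -21, 14, -3] -> [14] -> [14] -> [14] -> 1
  [21, 47, 30, -2, 29, -34, -47] -> [21, 47, 30, 29] -> [47, 30, 29, 21] -> [21, 29, 30, 47] -> 4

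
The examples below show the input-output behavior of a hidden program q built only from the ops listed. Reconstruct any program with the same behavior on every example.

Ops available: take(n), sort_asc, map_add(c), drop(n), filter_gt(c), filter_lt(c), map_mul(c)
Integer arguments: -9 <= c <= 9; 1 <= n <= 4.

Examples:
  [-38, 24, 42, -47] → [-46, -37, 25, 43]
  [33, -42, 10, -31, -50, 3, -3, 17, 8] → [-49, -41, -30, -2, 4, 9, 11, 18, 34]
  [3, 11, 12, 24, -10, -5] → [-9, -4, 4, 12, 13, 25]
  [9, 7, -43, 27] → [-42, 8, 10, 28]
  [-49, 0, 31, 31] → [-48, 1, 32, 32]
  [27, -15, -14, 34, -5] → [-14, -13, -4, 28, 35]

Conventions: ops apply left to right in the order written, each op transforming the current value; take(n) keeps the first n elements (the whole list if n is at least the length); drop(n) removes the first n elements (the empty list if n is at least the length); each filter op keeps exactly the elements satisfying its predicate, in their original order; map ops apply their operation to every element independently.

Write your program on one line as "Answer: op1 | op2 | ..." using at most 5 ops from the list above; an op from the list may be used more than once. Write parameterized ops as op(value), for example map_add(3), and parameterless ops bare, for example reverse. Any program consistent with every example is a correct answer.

map_add(3) | sort_asc | map_add(-7) | map_add(5)

Check, running the answer program on each example:
  [-38, 24, 42, -47] -> [-35, 27, 45, -44] -> [-44, -35, 27, 45] -> [-51, -42, 20, 38] -> [-46, -37, 25, 43]
  [33, -42, 10, -31, -50, 3, -3, 17, 8] -> [36, -39, 13, -28, -47, 6, 0, 20, 11] -> [-47, -39, -28, 0, 6, 11, 13, 20, 36] -> [-54, -46, -35, -7, -1, 4, 6, 13, 29] -> [-49, -41, -30, -2, 4, 9, 11, 18, 34]
  [3, 11, 12, 24, -10, -5] -> [6, 14, 15, 27, -7, -2] -> [-7, -2, 6, 14, 15, 27] -> [-14, -9, -1, 7, 8, 20] -> [-9, -4, 4, 12, 13, 25]
  [9, 7, -43, 27] -> [12, 10, -40, 30] -> [-40, 10, 12, 30] -> [-47, 3, 5, 23] -> [-42, 8, 10, 28]
  [-49, 0, 31, 31] -> [-46, 3, 34, 34] -> [-46, 3, 34, 34] -> [-53, -4, 27, 27] -> [-48, 1, 32, 32]
  [27, -15, -14, 34, -5] -> [30, -12, -11, 37, -2] -> [-12, -11, -2, 30, 37] -> [-19, -18, -9, 23, 30] -> [-14, -13, -4, 28, 35]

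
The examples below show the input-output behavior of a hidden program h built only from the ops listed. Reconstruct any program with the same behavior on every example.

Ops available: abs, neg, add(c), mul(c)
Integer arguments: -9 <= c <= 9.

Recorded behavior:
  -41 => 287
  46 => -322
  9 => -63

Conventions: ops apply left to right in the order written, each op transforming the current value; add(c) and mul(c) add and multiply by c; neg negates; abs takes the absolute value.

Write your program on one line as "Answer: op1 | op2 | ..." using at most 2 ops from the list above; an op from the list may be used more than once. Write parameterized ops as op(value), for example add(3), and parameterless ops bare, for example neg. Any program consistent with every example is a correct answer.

mul(7) | neg

Check, running the answer program on each example:
  -41 -> -287 -> 287
  46 -> 322 -> -322
  9 -> 63 -> -63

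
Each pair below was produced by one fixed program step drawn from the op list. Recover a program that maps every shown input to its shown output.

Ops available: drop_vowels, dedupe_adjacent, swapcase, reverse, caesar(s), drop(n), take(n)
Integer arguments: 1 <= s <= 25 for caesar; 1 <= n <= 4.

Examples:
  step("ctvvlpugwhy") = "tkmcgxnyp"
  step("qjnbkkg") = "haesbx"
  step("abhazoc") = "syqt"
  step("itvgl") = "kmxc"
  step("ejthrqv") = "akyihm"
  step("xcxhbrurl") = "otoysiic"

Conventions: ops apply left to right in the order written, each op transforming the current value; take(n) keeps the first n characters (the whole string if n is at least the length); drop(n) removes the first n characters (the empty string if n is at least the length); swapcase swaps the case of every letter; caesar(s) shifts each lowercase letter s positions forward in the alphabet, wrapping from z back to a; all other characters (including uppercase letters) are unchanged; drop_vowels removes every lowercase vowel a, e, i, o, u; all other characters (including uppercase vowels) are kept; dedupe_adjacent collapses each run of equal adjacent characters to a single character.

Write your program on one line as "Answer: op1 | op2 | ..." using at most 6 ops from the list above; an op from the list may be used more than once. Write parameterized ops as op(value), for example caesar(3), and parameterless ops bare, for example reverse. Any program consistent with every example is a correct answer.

dedupe_adjacent | reverse | drop_vowels | caesar(17) | reverse

Check, running the answer program on each example:
  "ctvvlpugwhy" -> "ctvlpugwhy" -> "yhwguplvtc" -> "yhwgplvtc" -> "pynxgcmkt" -> "tkmcgxnyp"
  "qjnbkkg" -> "qjnbkg" -> "gkbnjq" -> "gkbnjq" -> "xbseah" -> "haesbx"
  "abhazoc" -> "abhazoc" -> "cozahba" -> "czhb" -> "tqys" -> "syqt"
  "itvgl" -> "itvgl" -> "lgvti" -> "lgvt" -> "cxmk" -> "kmxc"
  "ejthrqv" -> "ejthrqv" -> "vqrhtje" -> "vqrhtj" -> "mhiyka" -> "akyihm"
  "xcxhbrurl" -> "xcxhbrurl" -> "lrurbhxcx" -> "lrrbhxcx" -> "ciisyoto" -> "otoysiic"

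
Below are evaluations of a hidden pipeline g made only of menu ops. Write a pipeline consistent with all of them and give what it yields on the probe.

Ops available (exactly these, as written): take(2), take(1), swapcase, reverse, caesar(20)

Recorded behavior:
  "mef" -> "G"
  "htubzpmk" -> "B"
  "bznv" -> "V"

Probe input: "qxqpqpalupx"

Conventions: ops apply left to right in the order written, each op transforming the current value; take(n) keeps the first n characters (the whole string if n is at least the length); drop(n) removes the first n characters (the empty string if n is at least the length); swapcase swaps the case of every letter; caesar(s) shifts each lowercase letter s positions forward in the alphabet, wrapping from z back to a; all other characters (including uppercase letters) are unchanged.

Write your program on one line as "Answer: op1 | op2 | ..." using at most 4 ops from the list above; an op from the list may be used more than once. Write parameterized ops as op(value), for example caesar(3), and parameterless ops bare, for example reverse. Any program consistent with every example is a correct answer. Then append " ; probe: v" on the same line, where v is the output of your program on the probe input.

caesar(20) | take(1) | swapcase ; probe: "K"

Check, running the answer program on each example:
  "mef" -> "gyz" -> "g" -> "G"
  "htubzpmk" -> "bnovtjge" -> "b" -> "B"
  "bznv" -> "vthp" -> "v" -> "V"
  probe: "qxqpqpalupx" -> "krkjkjufojr" -> "k" -> "K"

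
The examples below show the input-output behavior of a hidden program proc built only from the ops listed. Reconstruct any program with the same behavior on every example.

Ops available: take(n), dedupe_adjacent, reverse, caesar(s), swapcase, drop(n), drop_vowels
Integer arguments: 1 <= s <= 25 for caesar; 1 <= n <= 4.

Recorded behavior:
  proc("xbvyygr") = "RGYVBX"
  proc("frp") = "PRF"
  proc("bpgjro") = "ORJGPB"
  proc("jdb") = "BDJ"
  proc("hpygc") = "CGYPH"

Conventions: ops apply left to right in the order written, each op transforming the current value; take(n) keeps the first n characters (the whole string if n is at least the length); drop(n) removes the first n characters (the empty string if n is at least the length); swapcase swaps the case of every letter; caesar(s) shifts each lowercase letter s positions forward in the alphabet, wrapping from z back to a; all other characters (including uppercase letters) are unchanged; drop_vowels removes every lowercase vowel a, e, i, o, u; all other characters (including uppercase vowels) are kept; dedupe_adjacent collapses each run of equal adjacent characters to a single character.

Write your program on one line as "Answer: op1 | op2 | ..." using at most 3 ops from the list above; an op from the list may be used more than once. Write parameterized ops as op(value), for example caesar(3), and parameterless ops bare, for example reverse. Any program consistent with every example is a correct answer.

swapcase | dedupe_adjacent | reverse

Check, running the answer program on each example:
  "xbvyygr" -> "XBVYYGR" -> "XBVYGR" -> "RGYVBX"
  "frp" -> "FRP" -> "FRP" -> "PRF"
  "bpgjro" -> "BPGJRO" -> "BPGJRO" -> "ORJGPB"
  "jdb" -> "JDB" -> "JDB" -> "BDJ"
  "hpygc" -> "HPYGC" -> "HPYGC" -> "CGYPH"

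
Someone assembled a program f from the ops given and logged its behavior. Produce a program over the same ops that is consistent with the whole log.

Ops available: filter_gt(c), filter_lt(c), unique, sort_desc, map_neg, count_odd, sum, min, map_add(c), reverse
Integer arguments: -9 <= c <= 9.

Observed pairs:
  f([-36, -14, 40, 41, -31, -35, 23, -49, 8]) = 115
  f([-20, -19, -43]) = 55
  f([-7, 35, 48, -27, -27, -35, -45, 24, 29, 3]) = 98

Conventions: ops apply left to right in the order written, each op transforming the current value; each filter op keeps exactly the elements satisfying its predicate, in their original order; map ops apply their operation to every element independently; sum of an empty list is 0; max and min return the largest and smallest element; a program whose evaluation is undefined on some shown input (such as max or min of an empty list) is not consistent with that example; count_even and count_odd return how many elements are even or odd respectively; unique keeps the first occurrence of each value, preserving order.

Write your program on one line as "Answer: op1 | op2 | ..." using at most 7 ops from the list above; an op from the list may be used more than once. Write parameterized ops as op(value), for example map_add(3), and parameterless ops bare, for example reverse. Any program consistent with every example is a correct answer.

map_add(9) | reverse | filter_lt(-2) | map_neg | filter_gt(6) | sum

Check, running the answer program on each example:
  [-36, -14, 40, 41, -31, -35, 23, -49, 8] -> [-27, -5, 49, 50, -22, -26, 32, -40, 17] -> [17, -40, 32, -26, -22, 50, 49, -5, -27] -> [-40, -26, -22, -5, -27] -> [40, 26, 22, 5, 27] -> [40, 26, 22, 27] -> 115
  [-20, -19, -43] -> [-11, -10, -34] -> [-34, -10, -11] -> [-34, -10, -11] -> [34, 10, 11] -> [34, 10, 11] -> 55
  [-7, 35, 48, -27, -27, -35, -45, 24, 29, 3] -> [2, 44, 57, -18, -18, -26, -36, 33, 38, 12] -> [12, 38, 33, -36, -26, -18, -18, 57, 44, 2] -> [-36, -26, -18, -18] -> [36, 26, 18, 18] -> [36, 26, 18, 18] -> 98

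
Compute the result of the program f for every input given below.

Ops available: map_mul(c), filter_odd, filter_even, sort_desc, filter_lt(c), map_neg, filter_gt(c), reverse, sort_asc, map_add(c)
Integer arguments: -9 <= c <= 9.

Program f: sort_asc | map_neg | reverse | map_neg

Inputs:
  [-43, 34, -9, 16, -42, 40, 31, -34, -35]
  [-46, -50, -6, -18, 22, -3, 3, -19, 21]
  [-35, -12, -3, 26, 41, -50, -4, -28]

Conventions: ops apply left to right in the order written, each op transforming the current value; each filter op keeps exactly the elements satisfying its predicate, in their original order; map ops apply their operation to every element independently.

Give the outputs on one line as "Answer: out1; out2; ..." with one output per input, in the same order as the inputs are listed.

[40, 34, 31, 16, -9, -34, -35, -42, -43]; [22, 21, 3, -3, -6, -18, -19, -46, -50]; [41, 26, -3, -4, -12, -28, -35, -50]

Execution, op by op:
  [-43, 34, -9, 16, -42, 40, 31, -34, -35] -> [-43, -42, -35, -34, -9, 16, 31, 34, 40] -> [43, 42, 35, 34, 9, -16, -31, -34, -40] -> [-40, -34, -31, -16, 9, 34, 35, 42, 43] -> [40, 34, 31, 16, -9, -34, -35, -42, -43]
  [-46, -50, -6, -18, 22, -3, 3, -19, 21] -> [-50, -46, -19, -18, -6, -3, 3, 21, 22] -> [50, 46, 19, 18, 6, 3, -3, -21, -22] -> [-22, -21, -3, 3, 6, 18, 19, 46, 50] -> [22, 21, 3, -3, -6, -18, -19, -46, -50]
  [-35, -12, -3, 26, 41, -50, -4, -28] -> [-50, -35, -28, -12, -4, -3, 26, 41] -> [50, 35, 28, 12, 4, 3, -26, -41] -> [-41, -26, 3, 4, 12, 28, 35, 50] -> [41, 26, -3, -4, -12, -28, -35, -50]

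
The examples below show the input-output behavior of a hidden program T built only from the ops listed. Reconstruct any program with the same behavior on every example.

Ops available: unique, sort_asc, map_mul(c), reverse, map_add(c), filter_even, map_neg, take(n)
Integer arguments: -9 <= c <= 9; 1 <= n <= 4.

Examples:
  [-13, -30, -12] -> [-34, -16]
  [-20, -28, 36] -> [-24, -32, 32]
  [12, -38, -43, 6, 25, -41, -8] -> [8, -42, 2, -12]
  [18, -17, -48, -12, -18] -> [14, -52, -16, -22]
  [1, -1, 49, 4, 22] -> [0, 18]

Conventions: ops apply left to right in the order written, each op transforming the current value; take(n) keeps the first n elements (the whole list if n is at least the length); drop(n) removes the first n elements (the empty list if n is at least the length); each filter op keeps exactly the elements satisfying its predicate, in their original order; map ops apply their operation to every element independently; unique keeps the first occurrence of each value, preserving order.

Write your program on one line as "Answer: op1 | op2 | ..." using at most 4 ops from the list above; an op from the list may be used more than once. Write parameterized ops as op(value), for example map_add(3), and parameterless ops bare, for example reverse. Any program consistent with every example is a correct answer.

map_add(5) | map_add(-1) | map_add(-8) | filter_even

Check, running the answer program on each example:
  [-13, -30, -12] -> [-8, -25, -7] -> [-9, -26, -8] -> [-17, -34, -16] -> [-34, -16]
  [-20, -28, 36] -> [-15, -23, 41] -> [-16, -24, 40] -> [-24, -32, 32] -> [-24, -32, 32]
  [12, -38, -43, 6, 25, -41, -8] -> [17, -33, -38, 11, 30, -36, -3] -> [16, -34, -39, 10, 29, -37, -4] -> [8, -42, -47, 2, 21, -45, -12] -> [8, -42, 2, -12]
  [18, -17, -48, -12, -18] -> [23, -12, -43, -7, -13] -> [22, -13, -44, -8, -14] -> [14, -21, -52, -16, -22] -> [14, -52, -16, -22]
  [1, -1, 49, 4, 22] -> [6, 4, 54, 9, 27] -> [5, 3, 53, 8, 26] -> [-3, -5, 45, 0, 18] -> [0, 18]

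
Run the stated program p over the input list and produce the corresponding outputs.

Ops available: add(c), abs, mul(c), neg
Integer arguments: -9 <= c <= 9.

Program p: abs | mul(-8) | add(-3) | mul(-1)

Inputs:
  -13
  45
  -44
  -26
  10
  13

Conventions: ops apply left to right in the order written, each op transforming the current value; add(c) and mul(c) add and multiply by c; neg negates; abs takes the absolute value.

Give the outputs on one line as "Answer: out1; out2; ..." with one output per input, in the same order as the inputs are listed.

107; 363; 355; 211; 83; 107

Execution, op by op:
  -13 -> 13 -> -104 -> -107 -> 107
  45 -> 45 -> -360 -> -363 -> 363
  -44 -> 44 -> -352 -> -355 -> 355
  -26 -> 26 -> -208 -> -211 -> 211
  10 -> 10 -> -80 -> -83 -> 83
  13 -> 13 -> -104 -> -107 -> 107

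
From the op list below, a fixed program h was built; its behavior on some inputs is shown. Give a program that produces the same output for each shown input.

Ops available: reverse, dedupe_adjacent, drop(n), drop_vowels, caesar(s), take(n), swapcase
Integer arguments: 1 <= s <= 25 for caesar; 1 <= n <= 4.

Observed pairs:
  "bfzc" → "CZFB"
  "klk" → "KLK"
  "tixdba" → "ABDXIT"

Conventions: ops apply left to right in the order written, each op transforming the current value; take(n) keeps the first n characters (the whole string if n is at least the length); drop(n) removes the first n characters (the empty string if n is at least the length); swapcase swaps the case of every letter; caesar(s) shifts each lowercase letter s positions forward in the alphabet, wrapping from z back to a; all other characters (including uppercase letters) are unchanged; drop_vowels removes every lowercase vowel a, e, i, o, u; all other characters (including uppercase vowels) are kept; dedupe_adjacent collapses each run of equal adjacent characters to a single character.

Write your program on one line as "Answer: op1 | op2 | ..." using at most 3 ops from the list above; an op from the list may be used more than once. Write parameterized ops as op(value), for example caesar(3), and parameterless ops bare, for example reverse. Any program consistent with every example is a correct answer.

swapcase | reverse

Check, running the answer program on each example:
  "bfzc" -> "BFZC" -> "CZFB"
  "klk" -> "KLK" -> "KLK"
  "tixdba" -> "TIXDBA" -> "ABDXIT"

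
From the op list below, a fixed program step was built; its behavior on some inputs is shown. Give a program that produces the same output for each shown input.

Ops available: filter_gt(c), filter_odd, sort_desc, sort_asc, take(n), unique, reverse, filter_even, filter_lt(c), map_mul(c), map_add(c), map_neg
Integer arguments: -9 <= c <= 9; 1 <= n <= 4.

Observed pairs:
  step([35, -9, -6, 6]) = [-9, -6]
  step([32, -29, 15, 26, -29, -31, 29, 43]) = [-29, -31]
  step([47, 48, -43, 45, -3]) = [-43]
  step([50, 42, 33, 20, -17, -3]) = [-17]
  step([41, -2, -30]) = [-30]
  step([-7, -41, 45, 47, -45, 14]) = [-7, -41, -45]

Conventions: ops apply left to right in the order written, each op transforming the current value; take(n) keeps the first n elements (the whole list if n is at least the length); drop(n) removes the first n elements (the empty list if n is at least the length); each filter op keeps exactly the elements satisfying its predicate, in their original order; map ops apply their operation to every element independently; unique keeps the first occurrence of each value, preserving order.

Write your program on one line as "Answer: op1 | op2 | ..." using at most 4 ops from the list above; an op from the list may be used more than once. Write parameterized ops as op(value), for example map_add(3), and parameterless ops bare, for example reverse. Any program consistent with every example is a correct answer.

map_neg | unique | filter_gt(5) | map_neg

Check, running the answer program on each example:
  [35, -9, -6, 6] -> [-35, 9, 6, -6] -> [-35, 9, 6, -6] -> [9, 6] -> [-9, -6]
  [32, -29, 15, 26, -29, -31, 29, 43] -> [-32, 29, -15, -26, 29, 31, -29, -43] -> [-32, 29, -15, -26, 31, -29, -43] -> [29, 31] -> [-29, -31]
  [47, 48, -43, 45, -3] -> [-47, -48, 43, -45, 3] -> [-47, -48, 43, -45, 3] -> [43] -> [-43]
  [50, 42, 33, 20, -17, -3] -> [-50, -42, -33, -20, 17, 3] -> [-50, -42, -33, -20, 17, 3] -> [17] -> [-17]
  [41, -2, -30] -> [-41, 2, 30] -> [-41, 2, 30] -> [30] -> [-30]
  [-7, -41, 45, 47, -45, 14] -> [7, 41, -45, -47, 45, -14] -> [7, 41, -45, -47, 45, -14] -> [7, 41, 45] -> [-7, -41, -45]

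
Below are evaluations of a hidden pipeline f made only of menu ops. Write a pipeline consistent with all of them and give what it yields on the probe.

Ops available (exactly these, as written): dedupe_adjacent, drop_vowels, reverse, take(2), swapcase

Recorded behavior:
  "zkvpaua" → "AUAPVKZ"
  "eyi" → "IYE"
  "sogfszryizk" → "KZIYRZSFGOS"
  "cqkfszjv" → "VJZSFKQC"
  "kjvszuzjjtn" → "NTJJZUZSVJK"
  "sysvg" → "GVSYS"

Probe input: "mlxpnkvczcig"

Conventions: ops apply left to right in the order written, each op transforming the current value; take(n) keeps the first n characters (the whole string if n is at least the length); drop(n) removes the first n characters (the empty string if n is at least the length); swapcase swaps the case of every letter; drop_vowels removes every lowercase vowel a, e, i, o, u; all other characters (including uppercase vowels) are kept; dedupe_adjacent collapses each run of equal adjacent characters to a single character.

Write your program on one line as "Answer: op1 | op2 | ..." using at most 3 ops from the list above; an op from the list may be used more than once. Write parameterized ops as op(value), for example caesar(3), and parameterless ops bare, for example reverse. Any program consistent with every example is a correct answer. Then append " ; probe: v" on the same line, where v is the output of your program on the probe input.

reverse | swapcase ; probe: "GICZCVKNPXLM"

Check, running the answer program on each example:
  "zkvpaua" -> "auapvkz" -> "AUAPVKZ"
  "eyi" -> "iye" -> "IYE"
  "sogfszryizk" -> "kziyrzsfgos" -> "KZIYRZSFGOS"
  "cqkfszjv" -> "vjzsfkqc" -> "VJZSFKQC"
  "kjvszuzjjtn" -> "ntjjzuzsvjk" -> "NTJJZUZSVJK"
  "sysvg" -> "gvsys" -> "GVSYS"
  probe: "mlxpnkvczcig" -> "giczcvknpxlm" -> "GICZCVKNPXLM"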